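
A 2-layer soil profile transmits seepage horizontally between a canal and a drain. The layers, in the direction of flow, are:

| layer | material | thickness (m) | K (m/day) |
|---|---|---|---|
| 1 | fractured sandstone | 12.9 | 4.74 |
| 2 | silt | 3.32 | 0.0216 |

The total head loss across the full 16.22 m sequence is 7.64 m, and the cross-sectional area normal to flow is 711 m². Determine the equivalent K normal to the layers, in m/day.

Flow is perpendicular to layering, so the layers act in series and the equivalent K is the thickness-weighted harmonic mean.
Total thickness L = 12.9 + 3.32 = 16.22 m.
Σ(b_i/K_i) = 12.9/4.74 + 3.32/0.0216 = 156.4 d.
K_eq = L / Σ(b_i/K_i) = 16.22 / 156.4 = 0.1037 m/day.

0.104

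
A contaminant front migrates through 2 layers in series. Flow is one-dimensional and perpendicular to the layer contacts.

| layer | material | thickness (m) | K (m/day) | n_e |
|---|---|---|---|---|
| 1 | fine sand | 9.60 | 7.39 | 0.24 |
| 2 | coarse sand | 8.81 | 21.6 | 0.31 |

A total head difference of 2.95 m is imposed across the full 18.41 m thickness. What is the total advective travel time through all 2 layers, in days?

2.91

With flow normal to the layers, continuity requires the same specific discharge q through every layer.
Σ(b_i/K_i) = 9.60/7.39 + 8.81/21.6 = 1.707 d.
q = Δh / Σ(b_i/K_i) = 2.95 / 1.707 = 1.728 m/day.
In each layer the seepage velocity is v_i = q/n_i, so the layer transit time is t_i = b_i·n_i / q:
  layer 1 (fine sand): t_1 = 9.60 × 0.24 / 1.728 = 1.333 d
  layer 2 (coarse sand): t_2 = 8.81 × 0.31 / 1.728 = 1.580 d
Total t = Σ t_i = 2.913 days.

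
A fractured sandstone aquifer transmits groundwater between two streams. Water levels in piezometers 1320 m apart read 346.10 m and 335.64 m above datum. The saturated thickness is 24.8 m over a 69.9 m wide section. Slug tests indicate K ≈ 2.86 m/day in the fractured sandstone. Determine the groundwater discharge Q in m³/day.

39.3

Cross-sectional area A = 69.9 × 24.8 = 1734 m².
Hydraulic gradient i = (346.10 − 335.64) / 1320 = 10.46 / 1320 = 0.007924.
Darcy's law: Q = K · A · i = 2.860 × 1734 × 0.007924 = 39.29 m³/day.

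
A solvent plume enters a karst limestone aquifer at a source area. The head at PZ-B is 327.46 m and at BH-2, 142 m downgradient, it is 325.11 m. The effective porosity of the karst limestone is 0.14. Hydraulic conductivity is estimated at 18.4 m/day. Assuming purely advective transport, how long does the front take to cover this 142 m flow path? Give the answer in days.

65.3

Hydraulic gradient i = (327.46 − 325.11) / 142 = 2.35 / 142 = 0.01655.
Darcy flux q = K · i = 18.40 × 0.01655 = 0.3045 m/day.
Seepage velocity v = q / n_e = 0.3045 / 0.14 = 2.175 m/day.
Travel time t = L / v = 142 / 2.175 = 65.29 days.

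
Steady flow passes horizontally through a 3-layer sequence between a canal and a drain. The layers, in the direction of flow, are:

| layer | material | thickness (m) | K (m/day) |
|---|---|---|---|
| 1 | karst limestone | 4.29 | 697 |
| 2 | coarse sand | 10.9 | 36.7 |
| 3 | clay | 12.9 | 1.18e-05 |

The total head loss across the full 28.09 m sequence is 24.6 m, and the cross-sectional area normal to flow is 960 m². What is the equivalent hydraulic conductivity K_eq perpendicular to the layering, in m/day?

2.57e-05

Flow is perpendicular to layering, so the layers act in series and the equivalent K is the thickness-weighted harmonic mean.
Total thickness L = 4.29 + 10.9 + 12.9 = 28.09 m.
Σ(b_i/K_i) = 4.29/697 + 10.9/36.7 + 12.9/1.18e-05 = 1.093e+06 d.
K_eq = L / Σ(b_i/K_i) = 28.09 / 1.093e+06 = 2.569e-05 m/day.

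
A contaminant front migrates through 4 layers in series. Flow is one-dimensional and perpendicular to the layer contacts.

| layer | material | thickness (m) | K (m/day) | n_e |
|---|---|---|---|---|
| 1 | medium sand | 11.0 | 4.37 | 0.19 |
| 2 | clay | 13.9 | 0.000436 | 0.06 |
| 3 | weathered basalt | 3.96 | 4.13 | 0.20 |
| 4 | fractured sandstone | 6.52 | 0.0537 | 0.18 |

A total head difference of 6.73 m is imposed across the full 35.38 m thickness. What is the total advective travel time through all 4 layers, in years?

63.7

With flow normal to the layers, continuity requires the same specific discharge q through every layer.
Σ(b_i/K_i) = 11.0/4.37 + 13.9/0.000436 + 3.96/4.13 + 6.52/0.0537 = 32006 d.
q = Δh / Σ(b_i/K_i) = 6.73 / 32006 = 0.0002103 m/day.
In each layer the seepage velocity is v_i = q/n_i, so the layer transit time is t_i = b_i·n_i / q:
  layer 1 (medium sand): t_1 = 11.0 × 0.19 / 0.0002103 = 9939 d
  layer 2 (clay): t_2 = 13.9 × 0.06 / 0.0002103 = 3966 d
  layer 3 (weathered basalt): t_3 = 3.96 × 0.20 / 0.0002103 = 3766 d
  layer 4 (fractured sandstone): t_4 = 6.52 × 0.18 / 0.0002103 = 5581 d
Total t = Σ t_i = 23253 days = 63.66 years.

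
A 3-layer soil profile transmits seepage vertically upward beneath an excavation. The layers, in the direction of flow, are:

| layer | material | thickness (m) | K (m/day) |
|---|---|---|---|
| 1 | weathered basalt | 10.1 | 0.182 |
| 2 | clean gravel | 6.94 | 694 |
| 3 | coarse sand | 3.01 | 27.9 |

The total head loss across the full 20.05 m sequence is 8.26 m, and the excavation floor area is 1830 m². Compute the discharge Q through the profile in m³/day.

Flow is perpendicular to layering, so the layers act in series and the equivalent K is the thickness-weighted harmonic mean.
Total thickness L = 10.1 + 6.94 + 3.01 = 20.05 m.
Σ(b_i/K_i) = 10.1/0.182 + 6.94/694 + 3.01/27.9 = 55.61 d.
K_eq = L / Σ(b_i/K_i) = 20.05 / 55.61 = 0.3605 m/day.
Q = K_eq · A · (Δh/L) = 0.3605 × 1830 × (8.26/20.05) = 271.8 m³/day.

272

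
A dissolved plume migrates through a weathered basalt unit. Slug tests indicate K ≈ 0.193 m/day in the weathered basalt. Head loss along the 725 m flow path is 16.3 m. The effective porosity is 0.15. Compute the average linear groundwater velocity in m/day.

0.0289

Hydraulic gradient i = Δh / L = 16.3 / 725 = 0.02248.
Darcy flux q = K · i = 0.1930 × 0.02248 = 0.004339 m/day.
Seepage velocity v = q / n_e = 0.004339 / 0.15 = 0.02893 m/day.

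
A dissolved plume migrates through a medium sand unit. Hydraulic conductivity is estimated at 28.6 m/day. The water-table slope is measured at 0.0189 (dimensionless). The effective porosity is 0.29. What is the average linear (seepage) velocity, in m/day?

Hydraulic gradient i = 0.0189.
Darcy flux q = K · i = 28.60 × 0.01890 = 0.5405 m/day.
Seepage velocity v = q / n_e = 0.5405 / 0.29 = 1.864 m/day.

1.86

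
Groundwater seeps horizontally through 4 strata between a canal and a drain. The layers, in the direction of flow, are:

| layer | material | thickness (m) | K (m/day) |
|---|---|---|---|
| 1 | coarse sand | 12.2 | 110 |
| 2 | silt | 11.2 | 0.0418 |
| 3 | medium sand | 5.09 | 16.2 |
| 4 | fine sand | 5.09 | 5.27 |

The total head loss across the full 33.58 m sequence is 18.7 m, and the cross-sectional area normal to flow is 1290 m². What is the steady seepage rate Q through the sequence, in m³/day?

89.6

Flow is perpendicular to layering, so the layers act in series and the equivalent K is the thickness-weighted harmonic mean.
Total thickness L = 12.2 + 11.2 + 5.09 + 5.09 = 33.58 m.
Σ(b_i/K_i) = 12.2/110 + 11.2/0.0418 + 5.09/16.2 + 5.09/5.27 = 269.3 d.
K_eq = L / Σ(b_i/K_i) = 33.58 / 269.3 = 0.1247 m/day.
Q = K_eq · A · (Δh/L) = 0.1247 × 1290 × (18.7/33.58) = 89.57 m³/day.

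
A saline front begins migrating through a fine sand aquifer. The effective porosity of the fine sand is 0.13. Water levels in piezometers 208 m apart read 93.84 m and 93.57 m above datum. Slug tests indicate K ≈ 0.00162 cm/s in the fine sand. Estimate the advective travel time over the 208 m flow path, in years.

Convert K: 0.00162 cm/s × 864 = 1.400 m/day.
Hydraulic gradient i = (93.84 − 93.57) / 208 = 0.27 / 208 = 0.001298.
Darcy flux q = K · i = 1.400 × 0.001298 = 0.001817 m/day.
Seepage velocity v = q / n_e = 0.001817 / 0.13 = 0.01398 m/day.
Travel time t = L / v = 208 / 0.01398 = 14883 days = 40.75 years.

40.7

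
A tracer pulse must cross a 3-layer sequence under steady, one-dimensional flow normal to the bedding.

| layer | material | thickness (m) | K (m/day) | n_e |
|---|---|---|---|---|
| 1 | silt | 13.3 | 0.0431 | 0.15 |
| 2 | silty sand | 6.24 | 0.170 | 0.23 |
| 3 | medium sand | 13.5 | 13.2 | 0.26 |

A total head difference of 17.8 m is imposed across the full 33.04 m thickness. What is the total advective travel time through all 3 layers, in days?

135

With flow normal to the layers, continuity requires the same specific discharge q through every layer.
Σ(b_i/K_i) = 13.3/0.0431 + 6.24/0.170 + 13.5/13.2 = 346.3 d.
q = Δh / Σ(b_i/K_i) = 17.8 / 346.3 = 0.05140 m/day.
In each layer the seepage velocity is v_i = q/n_i, so the layer transit time is t_i = b_i·n_i / q:
  layer 1 (silt): t_1 = 13.3 × 0.15 / 0.05140 = 38.81 d
  layer 2 (silty sand): t_2 = 6.24 × 0.23 / 0.05140 = 27.92 d
  layer 3 (medium sand): t_3 = 13.5 × 0.26 / 0.05140 = 68.29 d
Total t = Σ t_i = 135.0 days.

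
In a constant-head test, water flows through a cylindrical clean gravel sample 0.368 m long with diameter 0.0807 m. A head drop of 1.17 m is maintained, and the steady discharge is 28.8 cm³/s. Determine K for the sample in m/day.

Cross-sectional area A = π·(d/2)² = π × (0.0807/2)² = 0.005115 m².
Convert discharge: 28.8 cm³/s = 2.880e-05 m³/s.
Darcy's law rearranged: K = Q·L / (A·Δh) = 2.880e-05 × 0.368 / (0.005115 × 1.17) = 0.001771 m/s = 153.0 m/day.

153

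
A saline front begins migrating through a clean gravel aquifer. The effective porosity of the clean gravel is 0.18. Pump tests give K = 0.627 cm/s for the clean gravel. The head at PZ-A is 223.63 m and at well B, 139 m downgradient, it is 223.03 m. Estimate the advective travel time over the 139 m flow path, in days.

10.7

Convert K: 0.627 cm/s × 864 = 541.7 m/day.
Hydraulic gradient i = (223.63 − 223.03) / 139 = 0.6 / 139 = 0.004317.
Darcy flux q = K · i = 541.7 × 0.004317 = 2.338 m/day.
Seepage velocity v = q / n_e = 2.338 / 0.18 = 12.99 m/day.
Travel time t = L / v = 139 / 12.99 = 10.70 days.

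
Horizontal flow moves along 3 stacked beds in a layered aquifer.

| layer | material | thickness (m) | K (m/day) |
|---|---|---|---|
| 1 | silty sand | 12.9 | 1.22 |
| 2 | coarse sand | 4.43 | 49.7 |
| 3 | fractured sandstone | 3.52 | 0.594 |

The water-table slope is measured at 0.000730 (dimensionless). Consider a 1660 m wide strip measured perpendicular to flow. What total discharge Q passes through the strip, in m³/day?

Flow is parallel to layering, so each bed carries its own Darcy discharge and the transmissivities add.
Σ(K_i·b_i) = 1.22×12.9 + 49.7×4.43 + 0.594×3.52 = 238.0 m²/day.
Hydraulic gradient i = 0.000730.
Q = Σ(K_i·b_i) · W · i = 238.0 × 1660 × 0.0007300 = 288.4 m³/day.

288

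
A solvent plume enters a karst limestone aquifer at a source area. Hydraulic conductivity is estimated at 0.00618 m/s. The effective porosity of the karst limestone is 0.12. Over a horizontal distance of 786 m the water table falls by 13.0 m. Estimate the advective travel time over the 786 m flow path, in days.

Convert K: 0.00618 m/s × 86400 = 534.0 m/day.
Hydraulic gradient i = Δh / L = 13.0 / 786 = 0.01654.
Darcy flux q = K · i = 534.0 × 0.01654 = 8.831 m/day.
Seepage velocity v = q / n_e = 8.831 / 0.12 = 73.59 m/day.
Travel time t = L / v = 786 / 73.59 = 10.68 days.

10.7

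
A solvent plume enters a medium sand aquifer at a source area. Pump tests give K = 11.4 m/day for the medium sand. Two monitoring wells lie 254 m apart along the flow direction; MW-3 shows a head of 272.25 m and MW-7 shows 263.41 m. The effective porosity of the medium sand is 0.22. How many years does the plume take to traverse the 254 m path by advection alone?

0.386

Hydraulic gradient i = (272.25 − 263.41) / 254 = 8.84 / 254 = 0.03480.
Darcy flux q = K · i = 11.40 × 0.03480 = 0.3968 m/day.
Seepage velocity v = q / n_e = 0.3968 / 0.22 = 1.803 m/day.
Travel time t = L / v = 254 / 1.803 = 140.8 days = 0.3856 years.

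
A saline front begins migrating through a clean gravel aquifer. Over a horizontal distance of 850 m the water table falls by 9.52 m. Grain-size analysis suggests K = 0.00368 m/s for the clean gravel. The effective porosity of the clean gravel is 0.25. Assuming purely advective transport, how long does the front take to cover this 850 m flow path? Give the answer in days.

59.7

Convert K: 0.00368 m/s × 86400 = 318.0 m/day.
Hydraulic gradient i = Δh / L = 9.52 / 850 = 0.01120.
Darcy flux q = K · i = 318.0 × 0.01120 = 3.561 m/day.
Seepage velocity v = q / n_e = 3.561 / 0.25 = 14.24 m/day.
Travel time t = L / v = 850 / 14.24 = 59.67 days.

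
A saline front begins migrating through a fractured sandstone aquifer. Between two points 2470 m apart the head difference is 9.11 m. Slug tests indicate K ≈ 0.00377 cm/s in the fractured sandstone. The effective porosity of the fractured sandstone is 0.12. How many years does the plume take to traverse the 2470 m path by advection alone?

Convert K: 0.00377 cm/s × 864 = 3.257 m/day.
Hydraulic gradient i = Δh / L = 9.11 / 2470 = 0.003688.
Darcy flux q = K · i = 3.257 × 0.003688 = 0.01201 m/day.
Seepage velocity v = q / n_e = 0.01201 / 0.12 = 0.1001 m/day.
Travel time t = L / v = 2470 / 0.1001 = 24672 days = 67.55 years.

67.5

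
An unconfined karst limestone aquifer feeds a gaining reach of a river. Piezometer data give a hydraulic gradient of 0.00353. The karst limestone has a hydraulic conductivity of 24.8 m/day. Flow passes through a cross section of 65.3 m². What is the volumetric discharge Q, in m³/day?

Hydraulic gradient i = 0.00353.
Darcy's law: Q = K · A · i = 24.80 × 65.30 × 0.003530 = 5.717 m³/day.

5.72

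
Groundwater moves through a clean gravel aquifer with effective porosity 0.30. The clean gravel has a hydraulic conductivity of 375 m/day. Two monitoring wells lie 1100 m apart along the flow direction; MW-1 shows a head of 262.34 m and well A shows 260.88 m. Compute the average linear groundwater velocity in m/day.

Hydraulic gradient i = (262.34 − 260.88) / 1100 = 1.46 / 1100 = 0.001327.
Darcy flux q = K · i = 375.0 × 0.001327 = 0.4977 m/day.
Seepage velocity v = q / n_e = 0.4977 / 0.30 = 1.659 m/day.

1.66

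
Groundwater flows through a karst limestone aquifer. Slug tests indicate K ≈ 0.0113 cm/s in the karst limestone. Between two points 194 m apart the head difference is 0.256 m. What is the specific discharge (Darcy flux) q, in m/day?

0.0129

Convert K: 0.0113 cm/s × 864 = 9.763 m/day.
Hydraulic gradient i = Δh / L = 0.256 / 194 = 0.001320.
Specific discharge q = K · i = 9.763 × 0.001320 = 0.01288 m/day.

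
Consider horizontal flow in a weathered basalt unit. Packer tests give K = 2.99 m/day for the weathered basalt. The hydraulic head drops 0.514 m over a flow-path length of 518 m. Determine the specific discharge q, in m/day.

0.00297

Hydraulic gradient i = Δh / L = 0.514 / 518 = 0.0009923.
Specific discharge q = K · i = 2.990 × 0.0009923 = 0.002967 m/day.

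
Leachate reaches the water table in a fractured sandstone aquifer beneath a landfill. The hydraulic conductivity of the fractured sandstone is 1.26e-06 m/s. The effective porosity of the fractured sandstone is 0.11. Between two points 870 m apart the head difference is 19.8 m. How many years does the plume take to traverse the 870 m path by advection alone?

106

Convert K: 1.26e-06 m/s × 86400 = 0.1089 m/day.
Hydraulic gradient i = Δh / L = 19.8 / 870 = 0.02276.
Darcy flux q = K · i = 0.1089 × 0.02276 = 0.002478 m/day.
Seepage velocity v = q / n_e = 0.002478 / 0.11 = 0.02252 m/day.
Travel time t = L / v = 870 / 0.02252 = 38626 days = 105.8 years.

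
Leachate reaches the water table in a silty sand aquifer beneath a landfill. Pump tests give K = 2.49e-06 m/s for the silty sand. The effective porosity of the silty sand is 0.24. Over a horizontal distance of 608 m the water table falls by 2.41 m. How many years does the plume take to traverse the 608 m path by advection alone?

Convert K: 2.49e-06 m/s × 86400 = 0.2151 m/day.
Hydraulic gradient i = Δh / L = 2.41 / 608 = 0.003964.
Darcy flux q = K · i = 0.2151 × 0.003964 = 0.0008528 m/day.
Seepage velocity v = q / n_e = 0.0008528 / 0.24 = 0.003553 m/day.
Travel time t = L / v = 608 / 0.003553 = 1.711e+05 days = 468.5 years.

468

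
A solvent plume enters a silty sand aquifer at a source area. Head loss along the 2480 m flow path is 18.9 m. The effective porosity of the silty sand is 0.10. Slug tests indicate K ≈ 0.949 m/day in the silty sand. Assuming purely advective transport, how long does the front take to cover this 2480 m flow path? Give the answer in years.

93.9

Hydraulic gradient i = Δh / L = 18.9 / 2480 = 0.007621.
Darcy flux q = K · i = 0.9490 × 0.007621 = 0.007232 m/day.
Seepage velocity v = q / n_e = 0.007232 / 0.10 = 0.07232 m/day.
Travel time t = L / v = 2480 / 0.07232 = 34291 days = 93.88 years.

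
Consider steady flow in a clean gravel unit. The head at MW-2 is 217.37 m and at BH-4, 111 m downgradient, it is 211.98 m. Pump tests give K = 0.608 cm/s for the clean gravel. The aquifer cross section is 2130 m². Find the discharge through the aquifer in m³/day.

54300

Convert K: 0.608 cm/s × 864 = 525.3 m/day.
Hydraulic gradient i = (217.37 − 211.98) / 111 = 5.39 / 111 = 0.04856.
Darcy's law: Q = K · A · i = 525.3 × 2130 × 0.04856 = 54333 m³/day.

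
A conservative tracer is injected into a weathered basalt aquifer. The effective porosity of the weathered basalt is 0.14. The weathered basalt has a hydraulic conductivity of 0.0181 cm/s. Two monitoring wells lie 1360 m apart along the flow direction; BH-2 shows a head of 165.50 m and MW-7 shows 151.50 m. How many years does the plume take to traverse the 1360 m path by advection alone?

Convert K: 0.0181 cm/s × 864 = 15.64 m/day.
Hydraulic gradient i = (165.50 − 151.50) / 1360 = 14 / 1360 = 0.01029.
Darcy flux q = K · i = 15.64 × 0.01029 = 0.1610 m/day.
Seepage velocity v = q / n_e = 0.1610 / 0.14 = 1.150 m/day.
Travel time t = L / v = 1360 / 1.150 = 1183 days = 3.238 years.

3.24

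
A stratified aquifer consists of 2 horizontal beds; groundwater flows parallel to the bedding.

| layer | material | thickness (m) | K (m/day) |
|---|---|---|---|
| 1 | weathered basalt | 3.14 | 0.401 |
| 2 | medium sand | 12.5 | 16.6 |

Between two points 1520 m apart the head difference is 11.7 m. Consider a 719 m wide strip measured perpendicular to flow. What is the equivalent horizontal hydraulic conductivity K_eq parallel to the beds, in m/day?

Flow is parallel to layering, so each bed carries its own Darcy discharge and the transmissivities add.
Σ(K_i·b_i) = 0.401×3.14 + 16.6×12.5 = 208.8 m²/day.
Total thickness b = 15.64 m, so K_eq = Σ(K_i·b_i)/b = 13.35 m/day.

13.3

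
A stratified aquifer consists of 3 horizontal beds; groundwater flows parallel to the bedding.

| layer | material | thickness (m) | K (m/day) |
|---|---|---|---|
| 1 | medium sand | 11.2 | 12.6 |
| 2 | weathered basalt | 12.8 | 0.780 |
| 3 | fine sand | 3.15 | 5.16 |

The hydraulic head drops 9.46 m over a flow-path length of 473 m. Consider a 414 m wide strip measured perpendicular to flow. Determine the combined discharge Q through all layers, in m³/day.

Flow is parallel to layering, so each bed carries its own Darcy discharge and the transmissivities add.
Σ(K_i·b_i) = 12.6×11.2 + 0.780×12.8 + 5.16×3.15 = 167.4 m²/day.
Hydraulic gradient i = Δh / L = 9.46 / 473 = 0.02000.
Q = Σ(K_i·b_i) · W · i = 167.4 × 414 × 0.02000 = 1386 m³/day.

1390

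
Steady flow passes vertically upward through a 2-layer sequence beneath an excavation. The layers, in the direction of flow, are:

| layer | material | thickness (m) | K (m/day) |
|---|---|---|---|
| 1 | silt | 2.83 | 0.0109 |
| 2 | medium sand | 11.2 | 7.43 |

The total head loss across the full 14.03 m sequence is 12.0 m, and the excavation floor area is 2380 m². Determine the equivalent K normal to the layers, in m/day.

Flow is perpendicular to layering, so the layers act in series and the equivalent K is the thickness-weighted harmonic mean.
Total thickness L = 2.83 + 11.2 = 14.03 m.
Σ(b_i/K_i) = 2.83/0.0109 + 11.2/7.43 = 261.1 d.
K_eq = L / Σ(b_i/K_i) = 14.03 / 261.1 = 0.05373 m/day.

0.0537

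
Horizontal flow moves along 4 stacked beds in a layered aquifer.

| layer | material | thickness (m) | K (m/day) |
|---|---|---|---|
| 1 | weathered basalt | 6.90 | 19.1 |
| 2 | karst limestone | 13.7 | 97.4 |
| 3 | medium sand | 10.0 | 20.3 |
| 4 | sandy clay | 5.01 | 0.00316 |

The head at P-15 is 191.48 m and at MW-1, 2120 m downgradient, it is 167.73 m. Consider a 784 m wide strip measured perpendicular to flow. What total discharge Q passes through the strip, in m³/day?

Flow is parallel to layering, so each bed carries its own Darcy discharge and the transmissivities add.
Σ(K_i·b_i) = 19.1×6.90 + 97.4×13.7 + 20.3×10.0 + 0.00316×5.01 = 1669 m²/day.
Hydraulic gradient i = (191.48 − 167.73) / 2120 = 23.75 / 2120 = 0.01120.
Q = Σ(K_i·b_i) · W · i = 1669 × 784 × 0.01120 = 14660 m³/day.

14700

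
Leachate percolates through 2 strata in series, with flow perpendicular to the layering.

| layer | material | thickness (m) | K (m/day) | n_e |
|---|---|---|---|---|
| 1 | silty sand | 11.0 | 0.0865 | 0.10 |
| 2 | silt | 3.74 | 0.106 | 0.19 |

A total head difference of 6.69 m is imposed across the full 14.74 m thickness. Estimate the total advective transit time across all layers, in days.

With flow normal to the layers, continuity requires the same specific discharge q through every layer.
Σ(b_i/K_i) = 11.0/0.0865 + 3.74/0.106 = 162.5 d.
q = Δh / Σ(b_i/K_i) = 6.69 / 162.5 = 0.04118 m/day.
In each layer the seepage velocity is v_i = q/n_i, so the layer transit time is t_i = b_i·n_i / q:
  layer 1 (silty sand): t_1 = 11.0 × 0.10 / 0.04118 = 26.71 d
  layer 2 (silt): t_2 = 3.74 × 0.19 / 0.04118 = 17.26 d
Total t = Σ t_i = 43.97 days.

44.0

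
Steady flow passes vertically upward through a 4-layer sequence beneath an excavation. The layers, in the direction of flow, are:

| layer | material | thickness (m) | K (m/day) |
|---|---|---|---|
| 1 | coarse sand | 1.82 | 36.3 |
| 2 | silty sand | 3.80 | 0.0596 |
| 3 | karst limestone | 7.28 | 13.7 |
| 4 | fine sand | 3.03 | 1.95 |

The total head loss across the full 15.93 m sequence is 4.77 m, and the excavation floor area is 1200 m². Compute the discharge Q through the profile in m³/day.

86.9

Flow is perpendicular to layering, so the layers act in series and the equivalent K is the thickness-weighted harmonic mean.
Total thickness L = 1.82 + 3.80 + 7.28 + 3.03 = 15.93 m.
Σ(b_i/K_i) = 1.82/36.3 + 3.80/0.0596 + 7.28/13.7 + 3.03/1.95 = 65.89 d.
K_eq = L / Σ(b_i/K_i) = 15.93 / 65.89 = 0.2418 m/day.
Q = K_eq · A · (Δh/L) = 0.2418 × 1200 × (4.77/15.93) = 86.87 m³/day.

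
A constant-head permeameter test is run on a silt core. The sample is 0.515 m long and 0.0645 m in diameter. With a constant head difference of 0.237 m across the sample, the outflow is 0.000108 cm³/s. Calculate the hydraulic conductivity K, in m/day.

0.00621

Cross-sectional area A = π·(d/2)² = π × (0.0645/2)² = 0.003267 m².
Convert discharge: 0.000108 cm³/s = 1.080e-10 m³/s.
Darcy's law rearranged: K = Q·L / (A·Δh) = 1.080e-10 × 0.515 / (0.003267 × 0.237) = 7.182e-08 m/s = 0.006206 m/day.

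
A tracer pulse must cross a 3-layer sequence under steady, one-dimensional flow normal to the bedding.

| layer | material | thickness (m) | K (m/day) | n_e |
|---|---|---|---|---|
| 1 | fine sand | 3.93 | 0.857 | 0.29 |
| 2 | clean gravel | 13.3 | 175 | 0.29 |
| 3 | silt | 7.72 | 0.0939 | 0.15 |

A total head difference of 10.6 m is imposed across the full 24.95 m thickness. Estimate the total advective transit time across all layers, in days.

With flow normal to the layers, continuity requires the same specific discharge q through every layer.
Σ(b_i/K_i) = 3.93/0.857 + 13.3/175 + 7.72/0.0939 = 86.88 d.
q = Δh / Σ(b_i/K_i) = 10.6 / 86.88 = 0.1220 m/day.
In each layer the seepage velocity is v_i = q/n_i, so the layer transit time is t_i = b_i·n_i / q:
  layer 1 (fine sand): t_1 = 3.93 × 0.29 / 0.1220 = 9.341 d
  layer 2 (clean gravel): t_2 = 13.3 × 0.29 / 0.1220 = 31.61 d
  layer 3 (silt): t_3 = 7.72 × 0.15 / 0.1220 = 9.491 d
Total t = Σ t_i = 50.44 days.

50.4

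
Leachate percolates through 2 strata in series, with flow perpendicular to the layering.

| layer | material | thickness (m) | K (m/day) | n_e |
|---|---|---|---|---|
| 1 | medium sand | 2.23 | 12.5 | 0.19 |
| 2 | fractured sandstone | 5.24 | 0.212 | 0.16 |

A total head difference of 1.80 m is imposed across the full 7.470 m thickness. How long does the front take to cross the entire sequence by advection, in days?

17.5

With flow normal to the layers, continuity requires the same specific discharge q through every layer.
Σ(b_i/K_i) = 2.23/12.5 + 5.24/0.212 = 24.90 d.
q = Δh / Σ(b_i/K_i) = 1.80 / 24.90 = 0.07230 m/day.
In each layer the seepage velocity is v_i = q/n_i, so the layer transit time is t_i = b_i·n_i / q:
  layer 1 (medium sand): t_1 = 2.23 × 0.19 / 0.07230 = 5.860 d
  layer 2 (fractured sandstone): t_2 = 5.24 × 0.16 / 0.07230 = 11.60 d
Total t = Σ t_i = 17.46 days.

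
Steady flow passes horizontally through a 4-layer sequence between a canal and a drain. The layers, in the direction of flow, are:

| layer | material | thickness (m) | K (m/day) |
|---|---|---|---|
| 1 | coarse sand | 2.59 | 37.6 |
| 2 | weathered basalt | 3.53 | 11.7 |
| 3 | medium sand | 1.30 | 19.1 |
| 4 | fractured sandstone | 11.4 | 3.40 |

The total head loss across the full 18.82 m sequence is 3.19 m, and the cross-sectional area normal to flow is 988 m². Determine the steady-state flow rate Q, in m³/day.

831

Flow is perpendicular to layering, so the layers act in series and the equivalent K is the thickness-weighted harmonic mean.
Total thickness L = 2.59 + 3.53 + 1.30 + 11.4 = 18.82 m.
Σ(b_i/K_i) = 2.59/37.6 + 3.53/11.7 + 1.30/19.1 + 11.4/3.40 = 3.792 d.
K_eq = L / Σ(b_i/K_i) = 18.82 / 3.792 = 4.964 m/day.
Q = K_eq · A · (Δh/L) = 4.964 × 988 × (3.19/18.82) = 831.2 m³/day.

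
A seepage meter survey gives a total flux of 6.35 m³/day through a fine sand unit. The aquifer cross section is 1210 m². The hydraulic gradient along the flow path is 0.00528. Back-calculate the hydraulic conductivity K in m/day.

Hydraulic gradient i = 0.00528.
From Q = K·A·i, K = Q / (A·i) = 6.35 / (1210 × 0.005280) = 0.9939 m/day.

0.994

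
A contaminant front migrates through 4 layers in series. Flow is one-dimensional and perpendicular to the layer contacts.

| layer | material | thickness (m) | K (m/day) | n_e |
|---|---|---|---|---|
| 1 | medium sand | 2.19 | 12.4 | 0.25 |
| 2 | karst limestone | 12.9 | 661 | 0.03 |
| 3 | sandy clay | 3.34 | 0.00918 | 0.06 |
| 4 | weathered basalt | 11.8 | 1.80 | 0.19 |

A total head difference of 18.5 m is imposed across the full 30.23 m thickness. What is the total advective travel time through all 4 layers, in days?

With flow normal to the layers, continuity requires the same specific discharge q through every layer.
Σ(b_i/K_i) = 2.19/12.4 + 12.9/661 + 3.34/0.00918 + 11.8/1.80 = 370.6 d.
q = Δh / Σ(b_i/K_i) = 18.5 / 370.6 = 0.04992 m/day.
In each layer the seepage velocity is v_i = q/n_i, so the layer transit time is t_i = b_i·n_i / q:
  layer 1 (medium sand): t_1 = 2.19 × 0.25 / 0.04992 = 10.97 d
  layer 2 (karst limestone): t_2 = 12.9 × 0.03 / 0.04992 = 7.752 d
  layer 3 (sandy clay): t_3 = 3.34 × 0.06 / 0.04992 = 4.014 d
  layer 4 (weathered basalt): t_4 = 11.8 × 0.19 / 0.04992 = 44.91 d
Total t = Σ t_i = 67.64 days.

67.6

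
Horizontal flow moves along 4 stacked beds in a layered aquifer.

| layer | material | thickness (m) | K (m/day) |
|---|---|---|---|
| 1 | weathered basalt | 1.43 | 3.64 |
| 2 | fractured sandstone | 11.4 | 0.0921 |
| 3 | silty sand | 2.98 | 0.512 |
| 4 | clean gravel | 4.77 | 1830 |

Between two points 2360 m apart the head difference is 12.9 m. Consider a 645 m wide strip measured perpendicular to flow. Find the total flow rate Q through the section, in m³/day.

30800

Flow is parallel to layering, so each bed carries its own Darcy discharge and the transmissivities add.
Σ(K_i·b_i) = 3.64×1.43 + 0.0921×11.4 + 0.512×2.98 + 1830×4.77 = 8737 m²/day.
Hydraulic gradient i = Δh / L = 12.9 / 2360 = 0.005466.
Q = Σ(K_i·b_i) · W · i = 8737 × 645 × 0.005466 = 30803 m³/day.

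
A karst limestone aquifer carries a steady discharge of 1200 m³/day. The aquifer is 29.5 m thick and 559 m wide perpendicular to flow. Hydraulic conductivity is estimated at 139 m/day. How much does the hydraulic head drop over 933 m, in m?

Cross-sectional area A = 559 × 29.5 = 16490 m².
From Q = K·A·i, i = Q / (K·A) = 1200 / (139.0 × 16490) = 0.0005235.
Head loss Δh = i · L = 0.0005235 × 933 = 0.4884 m.

0.488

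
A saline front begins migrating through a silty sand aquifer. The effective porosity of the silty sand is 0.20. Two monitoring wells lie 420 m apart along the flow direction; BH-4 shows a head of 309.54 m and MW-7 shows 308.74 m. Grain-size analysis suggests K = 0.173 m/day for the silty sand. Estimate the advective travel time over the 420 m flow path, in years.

Hydraulic gradient i = (309.54 − 308.74) / 420 = 0.8 / 420 = 0.001905.
Darcy flux q = K · i = 0.1730 × 0.001905 = 0.0003295 m/day.
Seepage velocity v = q / n_e = 0.0003295 / 0.20 = 0.001648 m/day.
Travel time t = L / v = 420 / 0.001648 = 2.549e+05 days = 697.9 years.

698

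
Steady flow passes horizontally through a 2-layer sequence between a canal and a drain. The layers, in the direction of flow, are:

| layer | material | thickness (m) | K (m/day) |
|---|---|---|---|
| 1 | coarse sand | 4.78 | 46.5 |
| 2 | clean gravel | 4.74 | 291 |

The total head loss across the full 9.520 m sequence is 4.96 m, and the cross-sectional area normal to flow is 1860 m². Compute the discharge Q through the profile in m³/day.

Flow is perpendicular to layering, so the layers act in series and the equivalent K is the thickness-weighted harmonic mean.
Total thickness L = 4.78 + 4.74 = 9.520 m.
Σ(b_i/K_i) = 4.78/46.5 + 4.74/291 = 0.1191 d.
K_eq = L / Σ(b_i/K_i) = 9.520 / 0.1191 = 79.94 m/day.
Q = K_eq · A · (Δh/L) = 79.94 × 1860 × (4.96/9.520) = 77471 m³/day.

77500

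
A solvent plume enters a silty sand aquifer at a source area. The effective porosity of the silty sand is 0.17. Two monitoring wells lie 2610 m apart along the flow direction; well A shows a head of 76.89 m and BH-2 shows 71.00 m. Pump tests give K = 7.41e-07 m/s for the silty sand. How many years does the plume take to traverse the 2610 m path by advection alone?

8410

Convert K: 7.41e-07 m/s × 86400 = 0.06402 m/day.
Hydraulic gradient i = (76.89 − 71.00) / 2610 = 5.89 / 2610 = 0.002257.
Darcy flux q = K · i = 0.06402 × 0.002257 = 0.0001445 m/day.
Seepage velocity v = q / n_e = 0.0001445 / 0.17 = 0.0008499 m/day.
Travel time t = L / v = 2610 / 0.0008499 = 3.071e+06 days = 8408 years.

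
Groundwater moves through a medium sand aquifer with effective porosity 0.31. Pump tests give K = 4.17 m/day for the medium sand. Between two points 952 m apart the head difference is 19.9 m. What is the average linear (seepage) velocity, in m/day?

0.281

Hydraulic gradient i = Δh / L = 19.9 / 952 = 0.02090.
Darcy flux q = K · i = 4.170 × 0.02090 = 0.08717 m/day.
Seepage velocity v = q / n_e = 0.08717 / 0.31 = 0.2812 m/day.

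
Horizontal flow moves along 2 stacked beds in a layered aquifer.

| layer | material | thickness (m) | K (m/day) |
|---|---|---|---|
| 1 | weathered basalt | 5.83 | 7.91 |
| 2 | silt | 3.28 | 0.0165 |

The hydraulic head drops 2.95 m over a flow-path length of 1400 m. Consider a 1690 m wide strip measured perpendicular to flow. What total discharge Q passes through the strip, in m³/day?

164

Flow is parallel to layering, so each bed carries its own Darcy discharge and the transmissivities add.
Σ(K_i·b_i) = 7.91×5.83 + 0.0165×3.28 = 46.17 m²/day.
Hydraulic gradient i = Δh / L = 2.95 / 1400 = 0.002107.
Q = Σ(K_i·b_i) · W · i = 46.17 × 1690 × 0.002107 = 164.4 m³/day.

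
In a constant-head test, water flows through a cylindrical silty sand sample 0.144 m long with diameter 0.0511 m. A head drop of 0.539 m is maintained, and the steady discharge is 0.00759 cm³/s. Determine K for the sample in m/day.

Cross-sectional area A = π·(d/2)² = π × (0.0511/2)² = 0.002051 m².
Convert discharge: 0.00759 cm³/s = 7.590e-09 m³/s.
Darcy's law rearranged: K = Q·L / (A·Δh) = 7.590e-09 × 0.144 / (0.002051 × 0.539) = 9.887e-07 m/s = 0.08543 m/day.

0.0854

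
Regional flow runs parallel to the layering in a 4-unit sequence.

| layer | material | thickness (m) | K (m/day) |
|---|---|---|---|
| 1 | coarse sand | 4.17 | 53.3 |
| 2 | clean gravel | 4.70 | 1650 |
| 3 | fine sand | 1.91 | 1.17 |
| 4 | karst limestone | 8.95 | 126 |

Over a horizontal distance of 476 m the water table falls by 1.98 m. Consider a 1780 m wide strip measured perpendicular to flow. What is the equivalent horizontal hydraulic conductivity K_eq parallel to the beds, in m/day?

462

Flow is parallel to layering, so each bed carries its own Darcy discharge and the transmissivities add.
Σ(K_i·b_i) = 53.3×4.17 + 1650×4.70 + 1.17×1.91 + 126×8.95 = 9107 m²/day.
Total thickness b = 19.73 m, so K_eq = Σ(K_i·b_i)/b = 461.6 m/day.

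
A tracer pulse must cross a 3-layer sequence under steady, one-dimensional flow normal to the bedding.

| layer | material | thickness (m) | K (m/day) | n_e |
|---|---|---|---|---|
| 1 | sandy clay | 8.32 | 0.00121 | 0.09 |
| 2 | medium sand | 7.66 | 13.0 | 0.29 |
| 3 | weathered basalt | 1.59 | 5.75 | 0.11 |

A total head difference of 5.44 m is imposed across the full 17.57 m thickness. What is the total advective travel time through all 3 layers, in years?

10.9

With flow normal to the layers, continuity requires the same specific discharge q through every layer.
Σ(b_i/K_i) = 8.32/0.00121 + 7.66/13.0 + 1.59/5.75 = 6877 d.
q = Δh / Σ(b_i/K_i) = 5.44 / 6877 = 0.0007911 m/day.
In each layer the seepage velocity is v_i = q/n_i, so the layer transit time is t_i = b_i·n_i / q:
  layer 1 (sandy clay): t_1 = 8.32 × 0.09 / 0.0007911 = 946.6 d
  layer 2 (medium sand): t_2 = 7.66 × 0.29 / 0.0007911 = 2808 d
  layer 3 (weathered basalt): t_3 = 1.59 × 0.11 / 0.0007911 = 221.1 d
Total t = Σ t_i = 3976 days = 10.89 years.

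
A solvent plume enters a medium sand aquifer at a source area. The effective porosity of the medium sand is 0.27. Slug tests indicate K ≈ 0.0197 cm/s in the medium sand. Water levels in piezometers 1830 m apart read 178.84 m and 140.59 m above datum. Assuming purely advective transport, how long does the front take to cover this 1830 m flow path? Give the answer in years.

3.80

Convert K: 0.0197 cm/s × 864 = 17.02 m/day.
Hydraulic gradient i = (178.84 − 140.59) / 1830 = 38.25 / 1830 = 0.02090.
Darcy flux q = K · i = 17.02 × 0.02090 = 0.3558 m/day.
Seepage velocity v = q / n_e = 0.3558 / 0.27 = 1.318 m/day.
Travel time t = L / v = 1830 / 1.318 = 1389 days = 3.802 years.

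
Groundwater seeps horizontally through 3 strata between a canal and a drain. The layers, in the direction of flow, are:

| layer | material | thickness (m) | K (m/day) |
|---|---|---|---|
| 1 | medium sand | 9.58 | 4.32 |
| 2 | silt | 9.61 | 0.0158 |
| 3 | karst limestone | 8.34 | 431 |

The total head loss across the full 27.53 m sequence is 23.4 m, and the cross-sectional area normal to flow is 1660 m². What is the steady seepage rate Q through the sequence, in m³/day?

63.6

Flow is perpendicular to layering, so the layers act in series and the equivalent K is the thickness-weighted harmonic mean.
Total thickness L = 9.58 + 9.61 + 8.34 = 27.53 m.
Σ(b_i/K_i) = 9.58/4.32 + 9.61/0.0158 + 8.34/431 = 610.5 d.
K_eq = L / Σ(b_i/K_i) = 27.53 / 610.5 = 0.04510 m/day.
Q = K_eq · A · (Δh/L) = 0.04510 × 1660 × (23.4/27.53) = 63.63 m³/day.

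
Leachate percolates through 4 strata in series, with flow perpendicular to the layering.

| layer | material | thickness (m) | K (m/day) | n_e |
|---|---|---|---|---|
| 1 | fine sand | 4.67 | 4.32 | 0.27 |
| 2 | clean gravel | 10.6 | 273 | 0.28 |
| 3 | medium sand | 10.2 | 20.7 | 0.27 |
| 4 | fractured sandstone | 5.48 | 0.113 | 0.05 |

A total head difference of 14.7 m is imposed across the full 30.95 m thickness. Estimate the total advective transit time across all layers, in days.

With flow normal to the layers, continuity requires the same specific discharge q through every layer.
Σ(b_i/K_i) = 4.67/4.32 + 10.6/273 + 10.2/20.7 + 5.48/0.113 = 50.11 d.
q = Δh / Σ(b_i/K_i) = 14.7 / 50.11 = 0.2934 m/day.
In each layer the seepage velocity is v_i = q/n_i, so the layer transit time is t_i = b_i·n_i / q:
  layer 1 (fine sand): t_1 = 4.67 × 0.27 / 0.2934 = 4.298 d
  layer 2 (clean gravel): t_2 = 10.6 × 0.28 / 0.2934 = 10.12 d
  layer 3 (medium sand): t_3 = 10.2 × 0.27 / 0.2934 = 9.388 d
  layer 4 (fractured sandstone): t_4 = 5.48 × 0.05 / 0.2934 = 0.9340 d
Total t = Σ t_i = 24.74 days.

24.7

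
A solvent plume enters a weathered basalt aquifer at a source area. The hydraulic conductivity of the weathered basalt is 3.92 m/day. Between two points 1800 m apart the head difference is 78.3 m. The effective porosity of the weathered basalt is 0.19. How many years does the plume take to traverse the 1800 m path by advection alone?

5.49

Hydraulic gradient i = Δh / L = 78.3 / 1800 = 0.04350.
Darcy flux q = K · i = 3.920 × 0.04350 = 0.1705 m/day.
Seepage velocity v = q / n_e = 0.1705 / 0.19 = 0.8975 m/day.
Travel time t = L / v = 1800 / 0.8975 = 2006 days = 5.491 years.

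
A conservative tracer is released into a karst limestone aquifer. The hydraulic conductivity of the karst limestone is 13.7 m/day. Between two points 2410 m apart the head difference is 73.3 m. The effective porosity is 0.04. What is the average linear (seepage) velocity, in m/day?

Hydraulic gradient i = Δh / L = 73.3 / 2410 = 0.03041.
Darcy flux q = K · i = 13.70 × 0.03041 = 0.4167 m/day.
Seepage velocity v = q / n_e = 0.4167 / 0.04 = 10.42 m/day.

10.4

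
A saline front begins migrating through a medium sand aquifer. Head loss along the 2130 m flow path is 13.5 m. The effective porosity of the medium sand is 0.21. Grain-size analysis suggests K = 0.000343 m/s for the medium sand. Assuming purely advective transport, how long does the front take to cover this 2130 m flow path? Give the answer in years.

Convert K: 0.000343 m/s × 86400 = 29.64 m/day.
Hydraulic gradient i = Δh / L = 13.5 / 2130 = 0.006338.
Darcy flux q = K · i = 29.64 × 0.006338 = 0.1878 m/day.
Seepage velocity v = q / n_e = 0.1878 / 0.21 = 0.8944 m/day.
Travel time t = L / v = 2130 / 0.8944 = 2381 days = 6.520 years.

6.52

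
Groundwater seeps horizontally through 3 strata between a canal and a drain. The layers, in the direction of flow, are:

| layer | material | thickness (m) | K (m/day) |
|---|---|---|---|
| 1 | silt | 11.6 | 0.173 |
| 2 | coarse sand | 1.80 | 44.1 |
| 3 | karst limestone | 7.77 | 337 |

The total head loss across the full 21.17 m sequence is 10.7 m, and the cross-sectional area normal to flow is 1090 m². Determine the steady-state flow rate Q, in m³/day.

174

Flow is perpendicular to layering, so the layers act in series and the equivalent K is the thickness-weighted harmonic mean.
Total thickness L = 11.6 + 1.80 + 7.77 = 21.17 m.
Σ(b_i/K_i) = 11.6/0.173 + 1.80/44.1 + 7.77/337 = 67.12 d.
K_eq = L / Σ(b_i/K_i) = 21.17 / 67.12 = 0.3154 m/day.
Q = K_eq · A · (Δh/L) = 0.3154 × 1090 × (10.7/21.17) = 173.8 m³/day.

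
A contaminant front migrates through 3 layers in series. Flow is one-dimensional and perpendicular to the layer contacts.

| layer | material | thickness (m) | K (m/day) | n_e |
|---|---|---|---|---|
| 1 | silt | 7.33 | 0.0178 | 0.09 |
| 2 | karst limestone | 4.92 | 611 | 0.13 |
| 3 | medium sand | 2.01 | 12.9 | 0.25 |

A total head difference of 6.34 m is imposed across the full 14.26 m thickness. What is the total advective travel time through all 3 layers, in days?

117

With flow normal to the layers, continuity requires the same specific discharge q through every layer.
Σ(b_i/K_i) = 7.33/0.0178 + 4.92/611 + 2.01/12.9 = 412.0 d.
q = Δh / Σ(b_i/K_i) = 6.34 / 412.0 = 0.01539 m/day.
In each layer the seepage velocity is v_i = q/n_i, so the layer transit time is t_i = b_i·n_i / q:
  layer 1 (silt): t_1 = 7.33 × 0.09 / 0.01539 = 42.87 d
  layer 2 (karst limestone): t_2 = 4.92 × 0.13 / 0.01539 = 41.56 d
  layer 3 (medium sand): t_3 = 2.01 × 0.25 / 0.01539 = 32.65 d
Total t = Σ t_i = 117.1 days.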